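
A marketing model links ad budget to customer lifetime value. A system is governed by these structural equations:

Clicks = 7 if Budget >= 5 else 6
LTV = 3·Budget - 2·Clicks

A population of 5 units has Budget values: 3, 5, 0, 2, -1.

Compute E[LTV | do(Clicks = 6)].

-6.6

Under do(Clicks=6), Clicks's equation is replaced by Clicks=6 for every unit. Per-unit LTV: -3, 3, -12, -6, -15. Mean = -6.6.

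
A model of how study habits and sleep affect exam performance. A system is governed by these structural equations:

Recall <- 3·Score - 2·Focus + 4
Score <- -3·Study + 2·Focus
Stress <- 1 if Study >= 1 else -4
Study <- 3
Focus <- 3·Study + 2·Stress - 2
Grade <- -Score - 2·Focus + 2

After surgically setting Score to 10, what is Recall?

16

Intervening sets Score = 10 and removes its equation (Score <- -3·Study + 2·Focus).
Stress = 1 if Study >= 1 else -4  [with Study=3]  = 1
Focus = 3·Study + 2·Stress - 2  [with Study=3, Stress=1]  = 9
Recall = 3·Score - 2·Focus + 4  [with Score=10, Focus=9]  = 16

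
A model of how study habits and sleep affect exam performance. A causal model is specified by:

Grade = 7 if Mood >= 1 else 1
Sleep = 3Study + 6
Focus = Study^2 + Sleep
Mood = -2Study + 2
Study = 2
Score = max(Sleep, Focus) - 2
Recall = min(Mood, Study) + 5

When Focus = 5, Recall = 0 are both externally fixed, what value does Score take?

10

Setting Focus = 5, Recall = 0 by intervention discards those variables' equations.
Sleep = 3Study + 6  [with Study=2]  = 12
Score = max(Sleep, Focus) - 2  [with Sleep=12, Focus=5]  = 10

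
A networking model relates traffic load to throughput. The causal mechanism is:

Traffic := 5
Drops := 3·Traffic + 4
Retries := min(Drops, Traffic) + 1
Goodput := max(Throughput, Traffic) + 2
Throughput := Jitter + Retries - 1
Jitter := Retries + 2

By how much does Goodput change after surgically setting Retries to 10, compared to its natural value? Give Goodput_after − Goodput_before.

The intervention breaks the incoming arrows to Retries: Retries := min(Drops, Traffic) + 1 no longer applies, and Retries = 10.
Jitter = Retries + 2  [with Retries=10]  = 12
Throughput = Jitter + Retries - 1  [with Jitter=12, Retries=10]  = 21
Goodput = max(Throughput, Traffic) + 2  [with Throughput=21, Traffic=5]  = 23
Without intervention: Drops = 3·Traffic + 4  [with Traffic=5]  = 19; Retries = min(Drops, Traffic) + 1  [with Drops=19, Traffic=5]  = 6; Jitter = Retries + 2  [with Retries=6]  = 8; Throughput = Jitter + Retries - 1  [with Jitter=8, Retries=6]  = 13; Goodput = max(Throughput, Traffic) + 2  [with Throughput=13, Traffic=5]  = 15.
Change = 23 − 15 = 8.

8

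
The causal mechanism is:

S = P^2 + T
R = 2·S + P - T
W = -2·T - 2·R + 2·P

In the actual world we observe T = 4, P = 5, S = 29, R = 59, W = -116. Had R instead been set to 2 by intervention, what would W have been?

-2

Intervening sets R = 2 and removes its equation (R = 2·S + P - T).
W = -2·T - 2·R + 2·P  [with T=4, R=2, P=5]  = -2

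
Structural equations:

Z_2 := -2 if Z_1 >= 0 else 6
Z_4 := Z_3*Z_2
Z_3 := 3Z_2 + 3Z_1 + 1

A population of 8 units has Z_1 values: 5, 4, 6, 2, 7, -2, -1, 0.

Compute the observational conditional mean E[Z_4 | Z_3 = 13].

Conditioning on Z_3=13 selects the 2 unit(s) with Z_1 ∈ {6, -2}. Their Z_4 values: -26, 78. Mean = 26.

26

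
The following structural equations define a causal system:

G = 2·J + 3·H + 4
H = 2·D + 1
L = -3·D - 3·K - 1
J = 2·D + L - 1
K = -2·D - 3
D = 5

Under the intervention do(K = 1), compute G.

17

Under do(K=1), the mechanism K = -2·D - 3 is discarded; K is fixed at 1.
H = 2·D + 1  [with D=5]  = 11
L = -3·D - 3·K - 1  [with D=5, K=1]  = -19
J = 2·D + L - 1  [with D=5, L=-19]  = -10
G = 2·J + 3·H + 4  [with J=-10, H=11]  = 17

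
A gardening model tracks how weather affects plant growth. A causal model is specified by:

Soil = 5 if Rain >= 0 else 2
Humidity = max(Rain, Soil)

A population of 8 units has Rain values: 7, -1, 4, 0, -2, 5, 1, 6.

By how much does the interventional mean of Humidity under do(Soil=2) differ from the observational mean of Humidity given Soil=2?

1.75

The intervention sets Soil=2 in all 8 units regardless of Rain. Recomputing Humidity per unit gives 7, 2, 4, 2, 2, 5, 2, 6; average 3.75.
E[Humidity|Soil=2] averages over only the 2 units with Soil=2 (Rain = -1, -2): Humidity = 2, 2, mean 2.
Difference = 3.75 − 2 = 1.75.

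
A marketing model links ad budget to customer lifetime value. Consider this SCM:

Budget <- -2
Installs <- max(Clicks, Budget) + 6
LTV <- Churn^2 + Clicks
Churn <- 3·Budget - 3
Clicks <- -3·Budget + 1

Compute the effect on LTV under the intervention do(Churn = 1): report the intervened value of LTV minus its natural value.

-80

Intervening sets Churn = 1 and removes its equation (Churn <- 3·Budget - 3).
Clicks = -3·Budget + 1  [with Budget=-2]  = 7
LTV = Churn^2 + Clicks  [with Churn=1, Clicks=7]  = 8
Without intervention: Clicks = -3·Budget + 1  [with Budget=-2]  = 7; Churn = 3·Budget - 3  [with Budget=-2]  = -9; LTV = Churn^2 + Clicks  [with Churn=-9, Clicks=7]  = 88.
Change = 8 − 88 = -80.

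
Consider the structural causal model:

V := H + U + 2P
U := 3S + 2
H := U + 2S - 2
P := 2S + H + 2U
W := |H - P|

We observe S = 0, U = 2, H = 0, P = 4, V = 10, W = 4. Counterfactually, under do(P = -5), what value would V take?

-8

Intervening sets P = -5 and removes its equation (P := 2S + H + 2U).
U = 3S + 2  [with S=0]  = 2
H = U + 2S - 2  [with U=2, S=0]  = 0
V = H + U + 2P  [with H=0, U=2, P=-5]  = -8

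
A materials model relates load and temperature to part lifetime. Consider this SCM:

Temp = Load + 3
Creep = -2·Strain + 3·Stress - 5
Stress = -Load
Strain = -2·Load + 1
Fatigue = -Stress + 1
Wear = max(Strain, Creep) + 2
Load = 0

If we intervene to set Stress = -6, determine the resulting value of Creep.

do(Stress=-6) replaces the equation Stress = -Load with the constant Stress = -6.
Strain = -2·Load + 1  [with Load=0]  = 1
Creep = -2·Strain + 3·Stress - 5  [with Strain=1, Stress=-6]  = -25

-25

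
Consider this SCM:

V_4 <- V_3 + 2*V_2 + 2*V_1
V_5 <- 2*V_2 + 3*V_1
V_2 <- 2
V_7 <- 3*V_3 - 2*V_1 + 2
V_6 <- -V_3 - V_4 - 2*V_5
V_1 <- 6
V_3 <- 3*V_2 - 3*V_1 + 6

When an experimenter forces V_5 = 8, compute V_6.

The intervention breaks the incoming arrows to V_5: V_5 <- 2*V_2 + 3*V_1 no longer applies, and V_5 = 8.
V_3 = 3*V_2 - 3*V_1 + 6  [with V_2=2, V_1=6]  = -6
V_4 = V_3 + 2*V_2 + 2*V_1  [with V_3=-6, V_2=2, V_1=6]  = 10
V_6 = -V_3 - V_4 - 2*V_5  [with V_3=-6, V_4=10, V_5=8]  = -20

-20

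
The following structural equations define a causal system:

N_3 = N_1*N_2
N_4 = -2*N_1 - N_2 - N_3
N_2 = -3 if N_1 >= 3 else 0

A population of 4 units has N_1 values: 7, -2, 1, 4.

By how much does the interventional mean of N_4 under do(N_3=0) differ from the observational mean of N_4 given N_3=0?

-4.5

The intervention sets N_3=0 in all 4 units regardless of N_1. Recomputing N_4 per unit gives -11, 4, -2, -5; average -3.5.
E[N_4|N_3=0] averages over only the 2 units with N_3=0 (N_1 = -2, 1): N_4 = 4, -2, mean 1.
Difference = -3.5 − 1 = -4.5.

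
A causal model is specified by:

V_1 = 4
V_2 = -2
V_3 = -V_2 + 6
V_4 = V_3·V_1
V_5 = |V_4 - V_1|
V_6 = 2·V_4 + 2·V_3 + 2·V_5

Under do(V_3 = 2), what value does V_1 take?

Under do(V_3=2), the mechanism V_3 = -V_2 + 6 is discarded; V_3 is fixed at 2.
V_1 is not downstream of the intervention, so its value is determined by the original equations.

4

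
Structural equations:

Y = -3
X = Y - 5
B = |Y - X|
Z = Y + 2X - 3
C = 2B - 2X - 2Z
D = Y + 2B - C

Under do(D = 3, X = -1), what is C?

22

The joint intervention fixes D = 3, X = -1, removing each variable's own equation.
B = |Y - X|  [with Y=-3, X=-1]  = 2
Z = Y + 2X - 3  [with Y=-3, X=-1]  = -8
C = 2B - 2X - 2Z  [with B=2, X=-1, Z=-8]  = 22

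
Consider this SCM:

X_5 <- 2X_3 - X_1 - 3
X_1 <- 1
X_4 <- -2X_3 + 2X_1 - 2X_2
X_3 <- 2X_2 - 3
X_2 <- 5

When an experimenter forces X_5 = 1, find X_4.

-22

The intervention breaks the incoming arrows to X_5: X_5 <- 2X_3 - X_1 - 3 no longer applies, and X_5 = 1.
Since X_4 is not a descendant of the intervened variable, it is unaffected.
X_3 = 2X_2 - 3  [with X_2=5]  = 7
X_4 = -2X_3 + 2X_1 - 2X_2  [with X_3=7, X_1=1, X_2=5]  = -22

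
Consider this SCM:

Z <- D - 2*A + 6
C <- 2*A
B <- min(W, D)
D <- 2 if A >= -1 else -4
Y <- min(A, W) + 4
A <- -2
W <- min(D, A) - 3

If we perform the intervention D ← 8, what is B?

do(D=8) replaces the equation D <- 2 if A >= -1 else -4 with the constant D = 8.
W = min(D, A) - 3  [with D=8, A=-2]  = -5
B = min(W, D)  [with W=-5, D=8]  = -5

-5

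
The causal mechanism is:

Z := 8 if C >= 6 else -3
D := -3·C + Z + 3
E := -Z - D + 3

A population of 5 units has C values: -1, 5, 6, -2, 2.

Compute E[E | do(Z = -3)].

The intervention sets Z=-3 in all 5 units regardless of C. Recomputing E per unit gives 3, 21, 24, 0, 12; average 12.

12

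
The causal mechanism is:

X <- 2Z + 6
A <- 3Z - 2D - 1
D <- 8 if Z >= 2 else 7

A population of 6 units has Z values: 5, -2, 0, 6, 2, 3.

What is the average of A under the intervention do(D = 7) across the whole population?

Under do(D=7), D's equation is replaced by D=7 for every unit. Per-unit A: 0, -21, -15, 3, -9, -6. Mean = -8.

-8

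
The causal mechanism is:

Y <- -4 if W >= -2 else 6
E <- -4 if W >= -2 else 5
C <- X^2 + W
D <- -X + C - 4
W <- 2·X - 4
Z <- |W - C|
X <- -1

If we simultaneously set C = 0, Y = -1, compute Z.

6

The joint intervention fixes C = 0, Y = -1, removing each variable's own equation.
W = 2·X - 4  [with X=-1]  = -6
Z = |W - C|  [with W=-6, C=0]  = 6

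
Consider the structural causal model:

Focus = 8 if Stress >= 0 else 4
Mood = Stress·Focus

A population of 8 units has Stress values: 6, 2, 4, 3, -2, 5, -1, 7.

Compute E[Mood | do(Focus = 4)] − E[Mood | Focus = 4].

18

The intervention sets Focus=4 in all 8 units regardless of Stress. Recomputing Mood per unit gives 24, 8, 16, 12, -8, 20, -4, 28; average 12.
Conditioning on Focus=4 selects the 2 unit(s) with Stress ∈ {-2, -1}. Their Mood values: -8, -4. Mean = -6.
Difference = 12 − (-6) = 18.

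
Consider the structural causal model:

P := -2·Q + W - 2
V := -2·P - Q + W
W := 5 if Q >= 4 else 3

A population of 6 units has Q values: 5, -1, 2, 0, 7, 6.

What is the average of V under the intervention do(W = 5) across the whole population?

8.5

do(W=5) breaks W's dependence on Q. With W=5 fixed, V across the units is 14, -4, 5, -1, 20, 17, mean 8.5.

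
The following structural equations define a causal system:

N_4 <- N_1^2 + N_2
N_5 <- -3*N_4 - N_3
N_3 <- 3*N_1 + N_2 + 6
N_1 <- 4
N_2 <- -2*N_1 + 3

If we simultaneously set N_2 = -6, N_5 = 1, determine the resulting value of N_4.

10

The joint intervention fixes N_2 = -6, N_5 = 1, removing each variable's own equation.
N_4 = N_1^2 + N_2  [with N_1=4, N_2=-6]  = 10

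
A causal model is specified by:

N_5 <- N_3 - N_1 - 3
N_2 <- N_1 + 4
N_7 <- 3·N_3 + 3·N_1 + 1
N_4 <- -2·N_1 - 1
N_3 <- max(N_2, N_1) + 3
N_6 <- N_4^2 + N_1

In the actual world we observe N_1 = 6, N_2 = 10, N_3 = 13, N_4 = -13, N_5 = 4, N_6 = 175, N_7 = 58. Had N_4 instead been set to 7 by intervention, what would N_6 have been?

55

Under do(N_4=7), the mechanism N_4 <- -2·N_1 - 1 is discarded; N_4 is fixed at 7.
N_6 = N_4^2 + N_1  [with N_4=7, N_1=6]  = 55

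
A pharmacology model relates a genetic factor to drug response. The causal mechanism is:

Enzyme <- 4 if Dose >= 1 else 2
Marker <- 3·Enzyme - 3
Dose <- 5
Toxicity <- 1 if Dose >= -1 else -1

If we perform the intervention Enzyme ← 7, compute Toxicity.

1

Under do(Enzyme=7), the mechanism Enzyme <- 4 if Dose >= 1 else 2 is discarded; Enzyme is fixed at 7.
Since Toxicity is not a descendant of the intervened variable, it is unaffected.
Toxicity = 1 if Dose >= -1 else -1  [with Dose=5]  = 1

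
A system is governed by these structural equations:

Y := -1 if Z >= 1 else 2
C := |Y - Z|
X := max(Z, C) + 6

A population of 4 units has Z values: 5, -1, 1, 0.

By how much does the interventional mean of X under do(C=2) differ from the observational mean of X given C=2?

Every unit gets C=2 under the intervention. X values become 11, 8, 8, 8; E[X|do(C=2)] = 8.75.
Conditioning on C=2 selects the 2 unit(s) with Z ∈ {1, 0}. Their X values: 8, 8. Mean = 8.
Difference = 8.75 − 8 = 0.75.

0.75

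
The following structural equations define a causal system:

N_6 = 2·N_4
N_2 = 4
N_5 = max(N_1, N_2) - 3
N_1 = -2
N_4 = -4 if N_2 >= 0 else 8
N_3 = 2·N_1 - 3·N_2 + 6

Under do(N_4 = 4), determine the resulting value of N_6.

Under do(N_4=4), the mechanism N_4 = -4 if N_2 >= 0 else 8 is discarded; N_4 is fixed at 4.
N_6 = 2·N_4  [with N_4=4]  = 8

8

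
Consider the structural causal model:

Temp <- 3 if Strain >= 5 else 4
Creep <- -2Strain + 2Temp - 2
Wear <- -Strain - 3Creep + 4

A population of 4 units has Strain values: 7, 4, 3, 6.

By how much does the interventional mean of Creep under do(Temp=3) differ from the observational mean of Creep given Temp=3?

3

do(Temp=3) breaks Temp's dependence on Strain. With Temp=3 fixed, Creep across the units is -10, -4, -2, -8, mean -6.
Observing Temp=3 restricts to units where Temp's equation naturally yields 3: Strain ∈ {7, 6}. In that subpopulation Creep = -10, -8, mean -9.
Difference = -6 − (-9) = 3.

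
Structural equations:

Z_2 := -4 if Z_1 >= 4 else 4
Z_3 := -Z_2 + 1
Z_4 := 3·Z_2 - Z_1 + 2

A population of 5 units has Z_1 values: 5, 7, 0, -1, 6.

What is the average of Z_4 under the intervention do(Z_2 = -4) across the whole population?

-13.4

Every unit gets Z_2=-4 under the intervention. Z_4 values become -15, -17, -10, -9, -16; E[Z_4|do(Z_2=-4)] = -13.4.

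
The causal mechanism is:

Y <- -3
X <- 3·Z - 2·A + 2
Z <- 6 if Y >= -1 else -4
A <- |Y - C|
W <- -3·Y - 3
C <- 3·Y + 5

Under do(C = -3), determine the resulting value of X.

-10

Under do(C=-3), the mechanism C <- 3·Y + 5 is discarded; C is fixed at -3.
Z = 6 if Y >= -1 else -4  [with Y=-3]  = -4
A = |Y - C|  [with Y=-3, C=-3]  = 0
X = 3·Z - 2·A + 2  [with Z=-4, A=0]  = -10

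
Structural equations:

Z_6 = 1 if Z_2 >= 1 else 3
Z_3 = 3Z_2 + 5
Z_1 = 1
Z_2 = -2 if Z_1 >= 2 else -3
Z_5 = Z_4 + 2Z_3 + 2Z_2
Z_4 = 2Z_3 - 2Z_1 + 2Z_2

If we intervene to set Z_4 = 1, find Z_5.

Intervening sets Z_4 = 1 and removes its equation (Z_4 = 2Z_3 - 2Z_1 + 2Z_2).
Z_2 = -2 if Z_1 >= 2 else -3  [with Z_1=1]  = -3
Z_3 = 3Z_2 + 5  [with Z_2=-3]  = -4
Z_5 = Z_4 + 2Z_3 + 2Z_2  [with Z_4=1, Z_3=-4, Z_2=-3]  = -13

-13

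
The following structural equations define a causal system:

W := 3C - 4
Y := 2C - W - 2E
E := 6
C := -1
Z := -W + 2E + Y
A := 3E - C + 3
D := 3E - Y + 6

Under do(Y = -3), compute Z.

The intervention breaks the incoming arrows to Y: Y := 2C - W - 2E no longer applies, and Y = -3.
W = 3C - 4  [with C=-1]  = -7
Z = -W + 2E + Y  [with W=-7, E=6, Y=-3]  = 16

16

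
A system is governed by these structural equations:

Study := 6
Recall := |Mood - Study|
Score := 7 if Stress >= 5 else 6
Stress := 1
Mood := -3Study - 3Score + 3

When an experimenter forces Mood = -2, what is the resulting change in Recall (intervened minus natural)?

Intervening sets Mood = -2 and removes its equation (Mood := -3Study - 3Score + 3).
Recall = |Mood - Study|  [with Mood=-2, Study=6]  = 8
Without intervention: Score = 7 if Stress >= 5 else 6  [with Stress=1]  = 6; Mood = -3Study - 3Score + 3  [with Study=6, Score=6]  = -33; Recall = |Mood - Study|  [with Mood=-33, Study=6]  = 39.
Change = 8 − 39 = -31.

-31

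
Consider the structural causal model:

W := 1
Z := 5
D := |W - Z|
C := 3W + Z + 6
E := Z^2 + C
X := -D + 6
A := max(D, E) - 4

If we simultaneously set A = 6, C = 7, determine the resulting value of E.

32

Under do(A = 6, C = 7), each intervened variable's structural equation is replaced by its fixed value.
E = Z^2 + C  [with Z=5, C=7]  = 32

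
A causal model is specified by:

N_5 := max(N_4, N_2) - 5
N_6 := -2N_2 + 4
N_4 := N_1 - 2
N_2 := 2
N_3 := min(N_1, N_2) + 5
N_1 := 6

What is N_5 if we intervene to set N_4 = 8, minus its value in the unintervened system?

Intervening sets N_4 = 8 and removes its equation (N_4 := N_1 - 2).
N_5 = max(N_4, N_2) - 5  [with N_4=8, N_2=2]  = 3
Without intervention: N_4 = N_1 - 2  [with N_1=6]  = 4; N_5 = max(N_4, N_2) - 5  [with N_4=4, N_2=2]  = -1.
Change = 3 − (-1) = 4.

4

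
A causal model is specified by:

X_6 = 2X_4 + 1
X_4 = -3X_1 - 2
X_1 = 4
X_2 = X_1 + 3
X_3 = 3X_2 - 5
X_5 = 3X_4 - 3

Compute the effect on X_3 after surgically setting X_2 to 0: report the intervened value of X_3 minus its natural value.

-21

The intervention breaks the incoming arrows to X_2: X_2 = X_1 + 3 no longer applies, and X_2 = 0.
X_3 = 3X_2 - 5  [with X_2=0]  = -5
Without intervention: X_2 = X_1 + 3  [with X_1=4]  = 7; X_3 = 3X_2 - 5  [with X_2=7]  = 16.
Change = -5 − 16 = -21.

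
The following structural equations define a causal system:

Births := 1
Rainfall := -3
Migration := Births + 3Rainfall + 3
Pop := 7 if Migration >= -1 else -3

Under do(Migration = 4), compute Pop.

7

The intervention breaks the incoming arrows to Migration: Migration := Births + 3Rainfall + 3 no longer applies, and Migration = 4.
Pop = 7 if Migration >= -1 else -3  [with Migration=4]  = 7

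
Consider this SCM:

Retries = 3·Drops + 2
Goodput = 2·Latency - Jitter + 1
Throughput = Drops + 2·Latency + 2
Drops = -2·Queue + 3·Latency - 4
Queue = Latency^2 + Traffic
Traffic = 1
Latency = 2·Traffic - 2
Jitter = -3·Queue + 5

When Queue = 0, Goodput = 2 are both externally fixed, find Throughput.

Under do(Queue = 0, Goodput = 2), each intervened variable's structural equation is replaced by its fixed value.
Latency = 2·Traffic - 2  [with Traffic=1]  = 0
Drops = -2·Queue + 3·Latency - 4  [with Queue=0, Latency=0]  = -4
Throughput = Drops + 2·Latency + 2  [with Drops=-4, Latency=0]  = -2

-2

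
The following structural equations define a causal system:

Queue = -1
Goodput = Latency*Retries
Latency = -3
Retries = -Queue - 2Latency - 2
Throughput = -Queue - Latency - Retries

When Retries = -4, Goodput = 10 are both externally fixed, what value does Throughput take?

8

The joint intervention fixes Retries = -4, Goodput = 10, removing each variable's own equation.
Throughput = -Queue - Latency - Retries  [with Queue=-1, Latency=-3, Retries=-4]  = 8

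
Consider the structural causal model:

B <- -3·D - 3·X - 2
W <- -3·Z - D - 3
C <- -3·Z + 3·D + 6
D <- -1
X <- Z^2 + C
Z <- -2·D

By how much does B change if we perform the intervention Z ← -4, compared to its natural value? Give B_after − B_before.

-90

do(Z=-4) replaces the equation Z <- -2·D with the constant Z = -4.
C = -3·Z + 3·D + 6  [with Z=-4, D=-1]  = 15
X = Z^2 + C  [with Z=-4, C=15]  = 31
B = -3·D - 3·X - 2  [with D=-1, X=31]  = -92
Without intervention: Z = -2·D  [with D=-1]  = 2; C = -3·Z + 3·D + 6  [with Z=2, D=-1]  = -3; X = Z^2 + C  [with Z=2, C=-3]  = 1; B = -3·D - 3·X - 2  [with D=-1, X=1]  = -2.
Change = -92 − (-2) = -90.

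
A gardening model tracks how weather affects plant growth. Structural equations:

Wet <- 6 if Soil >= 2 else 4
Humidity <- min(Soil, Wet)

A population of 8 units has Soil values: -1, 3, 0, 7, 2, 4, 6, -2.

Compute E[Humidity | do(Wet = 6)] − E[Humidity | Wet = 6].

-1.95

The intervention sets Wet=6 in all 8 units regardless of Soil. Recomputing Humidity per unit gives -1, 3, 0, 6, 2, 4, 6, -2; average 2.25.
Conditioning on Wet=6 selects the 5 unit(s) with Soil ∈ {3, 7, 2, 4, 6}. Their Humidity values: 3, 6, 2, 4, 6. Mean = 4.2.
Difference = 2.25 − 4.2 = -1.95.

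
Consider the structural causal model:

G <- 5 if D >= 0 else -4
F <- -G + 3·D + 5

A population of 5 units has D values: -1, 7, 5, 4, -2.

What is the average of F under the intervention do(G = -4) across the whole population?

16.8

do(G=-4) breaks G's dependence on D. With G=-4 fixed, F across the units is 6, 30, 24, 21, 3, mean 16.8.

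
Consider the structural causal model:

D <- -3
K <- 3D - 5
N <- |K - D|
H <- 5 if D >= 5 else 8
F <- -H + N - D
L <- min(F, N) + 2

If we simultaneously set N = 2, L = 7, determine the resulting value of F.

The joint intervention fixes N = 2, L = 7, removing each variable's own equation.
H = 5 if D >= 5 else 8  [with D=-3]  = 8
F = -H + N - D  [with H=8, N=2, D=-3]  = -3

-3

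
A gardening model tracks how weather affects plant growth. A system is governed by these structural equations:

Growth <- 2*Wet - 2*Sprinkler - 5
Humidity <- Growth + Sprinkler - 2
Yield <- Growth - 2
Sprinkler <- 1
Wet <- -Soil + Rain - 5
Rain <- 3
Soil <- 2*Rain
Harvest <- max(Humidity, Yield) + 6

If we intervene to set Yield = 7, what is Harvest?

13

do(Yield=7) replaces the equation Yield <- Growth - 2 with the constant Yield = 7.
Soil = 2*Rain  [with Rain=3]  = 6
Wet = -Soil + Rain - 5  [with Soil=6, Rain=3]  = -8
Growth = 2*Wet - 2*Sprinkler - 5  [with Wet=-8, Sprinkler=1]  = -23
Humidity = Growth + Sprinkler - 2  [with Growth=-23, Sprinkler=1]  = -24
Harvest = max(Humidity, Yield) + 6  [with Humidity=-24, Yield=7]  = 13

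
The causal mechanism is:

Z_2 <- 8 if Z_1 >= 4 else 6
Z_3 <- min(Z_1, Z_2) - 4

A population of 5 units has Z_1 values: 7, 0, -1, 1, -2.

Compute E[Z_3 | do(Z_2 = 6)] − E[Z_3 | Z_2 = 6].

1.3

do(Z_2=6) breaks Z_2's dependence on Z_1. With Z_2=6 fixed, Z_3 across the units is 2, -4, -5, -3, -6, mean -3.2.
E[Z_3|Z_2=6] averages over only the 4 units with Z_2=6 (Z_1 = 0, -1, 1, -2): Z_3 = -4, -5, -3, -6, mean -4.5.
Difference = -3.2 − (-4.5) = 1.3.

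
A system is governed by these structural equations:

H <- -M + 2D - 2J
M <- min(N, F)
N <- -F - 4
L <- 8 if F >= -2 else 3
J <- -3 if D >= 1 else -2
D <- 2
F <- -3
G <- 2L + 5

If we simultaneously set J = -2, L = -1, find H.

Under do(J = -2, L = -1), each intervened variable's structural equation is replaced by its fixed value.
N = -F - 4  [with F=-3]  = -1
M = min(N, F)  [with N=-1, F=-3]  = -3
H = -M + 2D - 2J  [with M=-3, D=2, J=-2]  = 11

11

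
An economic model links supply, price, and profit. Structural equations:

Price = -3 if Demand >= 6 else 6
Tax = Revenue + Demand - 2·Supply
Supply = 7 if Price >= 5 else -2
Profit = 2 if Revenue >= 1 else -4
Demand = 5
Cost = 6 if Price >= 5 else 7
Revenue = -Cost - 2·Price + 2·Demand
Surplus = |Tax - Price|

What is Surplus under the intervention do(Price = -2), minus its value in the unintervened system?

-5

do(Price=-2) replaces the equation Price = -3 if Demand >= 6 else 6 with the constant Price = -2.
Supply = 7 if Price >= 5 else -2  [with Price=-2]  = -2
Cost = 6 if Price >= 5 else 7  [with Price=-2]  = 7
Revenue = -Cost - 2·Price + 2·Demand  [with Cost=7, Price=-2, Demand=5]  = 7
Tax = Revenue + Demand - 2·Supply  [with Revenue=7, Demand=5, Supply=-2]  = 16
Surplus = |Tax - Price|  [with Tax=16, Price=-2]  = 18
Without intervention: Price = -3 if Demand >= 6 else 6  [with Demand=5]  = 6; Supply = 7 if Price >= 5 else -2  [with Price=6]  = 7; Cost = 6 if Price >= 5 else 7  [with Price=6]  = 6; Revenue = -Cost - 2·Price + 2·Demand  [with Cost=6, Price=6, Demand=5]  = -8; Tax = Revenue + Demand - 2·Supply  [with Revenue=-8, Demand=5, Supply=7]  = -17; Surplus = |Tax - Price|  [with Tax=-17, Price=6]  = 23.
Change = 18 − 23 = -5.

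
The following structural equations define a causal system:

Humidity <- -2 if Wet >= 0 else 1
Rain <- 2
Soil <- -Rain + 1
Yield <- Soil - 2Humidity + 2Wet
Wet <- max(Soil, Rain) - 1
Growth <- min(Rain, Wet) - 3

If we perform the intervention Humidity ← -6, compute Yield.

13

The intervention breaks the incoming arrows to Humidity: Humidity <- -2 if Wet >= 0 else 1 no longer applies, and Humidity = -6.
Soil = -Rain + 1  [with Rain=2]  = -1
Wet = max(Soil, Rain) - 1  [with Soil=-1, Rain=2]  = 1
Yield = Soil - 2Humidity + 2Wet  [with Soil=-1, Humidity=-6, Wet=1]  = 13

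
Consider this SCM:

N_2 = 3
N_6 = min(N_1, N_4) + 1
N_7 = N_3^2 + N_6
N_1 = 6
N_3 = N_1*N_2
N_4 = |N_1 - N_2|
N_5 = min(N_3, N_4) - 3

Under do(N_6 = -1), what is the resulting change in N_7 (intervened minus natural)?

-5

Intervening sets N_6 = -1 and removes its equation (N_6 = min(N_1, N_4) + 1).
N_3 = N_1*N_2  [with N_1=6, N_2=3]  = 18
N_7 = N_3^2 + N_6  [with N_3=18, N_6=-1]  = 323
Without intervention: N_3 = N_1*N_2  [with N_1=6, N_2=3]  = 18; N_4 = |N_1 - N_2|  [with N_1=6, N_2=3]  = 3; N_6 = min(N_1, N_4) + 1  [with N_1=6, N_4=3]  = 4; N_7 = N_3^2 + N_6  [with N_3=18, N_6=4]  = 328.
Change = 323 − 328 = -5.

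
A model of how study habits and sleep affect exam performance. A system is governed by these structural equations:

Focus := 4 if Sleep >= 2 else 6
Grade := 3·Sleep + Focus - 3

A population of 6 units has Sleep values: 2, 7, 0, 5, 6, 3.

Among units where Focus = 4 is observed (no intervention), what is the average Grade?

14.8

Conditioning on Focus=4 selects the 5 unit(s) with Sleep ∈ {2, 7, 5, 6, 3}. Their Grade values: 7, 22, 16, 19, 10. Mean = 14.8.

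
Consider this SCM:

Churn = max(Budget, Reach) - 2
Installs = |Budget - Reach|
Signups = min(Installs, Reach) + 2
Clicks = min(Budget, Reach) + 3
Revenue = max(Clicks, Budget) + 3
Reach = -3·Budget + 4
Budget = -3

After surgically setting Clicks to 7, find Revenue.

The intervention breaks the incoming arrows to Clicks: Clicks = min(Budget, Reach) + 3 no longer applies, and Clicks = 7.
Revenue = max(Clicks, Budget) + 3  [with Clicks=7, Budget=-3]  = 10

10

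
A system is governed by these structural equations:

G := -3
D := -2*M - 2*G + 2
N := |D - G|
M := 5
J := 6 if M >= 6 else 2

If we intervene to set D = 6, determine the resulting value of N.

do(D=6) replaces the equation D := -2*M - 2*G + 2 with the constant D = 6.
N = |D - G|  [with D=6, G=-3]  = 9

9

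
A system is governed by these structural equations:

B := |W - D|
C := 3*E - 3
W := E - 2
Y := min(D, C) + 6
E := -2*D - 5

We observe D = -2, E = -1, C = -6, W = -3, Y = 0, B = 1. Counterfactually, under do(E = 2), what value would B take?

Under do(E=2), the mechanism E := -2*D - 5 is discarded; E is fixed at 2.
W = E - 2  [with E=2]  = 0
B = |W - D|  [with W=0, D=-2]  = 2

2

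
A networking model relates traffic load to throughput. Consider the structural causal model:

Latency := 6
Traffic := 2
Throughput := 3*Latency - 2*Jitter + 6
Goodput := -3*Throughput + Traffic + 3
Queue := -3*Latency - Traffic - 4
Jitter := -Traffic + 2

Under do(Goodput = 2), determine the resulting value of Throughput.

24

do(Goodput=2) replaces the equation Goodput := -3*Throughput + Traffic + 3 with the constant Goodput = 2.
Since Throughput is not a descendant of the intervened variable, it is unaffected.
Jitter = -Traffic + 2  [with Traffic=2]  = 0
Throughput = 3*Latency - 2*Jitter + 6  [with Latency=6, Jitter=0]  = 24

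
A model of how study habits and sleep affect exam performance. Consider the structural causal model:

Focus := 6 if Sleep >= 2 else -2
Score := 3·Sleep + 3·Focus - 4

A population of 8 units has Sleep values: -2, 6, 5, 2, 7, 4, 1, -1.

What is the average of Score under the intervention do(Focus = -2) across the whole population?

The intervention sets Focus=-2 in all 8 units regardless of Sleep. Recomputing Score per unit gives -16, 8, 5, -4, 11, 2, -7, -13; average -1.75.

-1.75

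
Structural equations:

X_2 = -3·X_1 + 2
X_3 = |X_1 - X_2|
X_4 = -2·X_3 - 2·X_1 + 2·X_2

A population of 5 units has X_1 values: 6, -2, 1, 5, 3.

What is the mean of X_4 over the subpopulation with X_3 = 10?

-20

Conditioning on X_3=10 selects the 2 unit(s) with X_1 ∈ {-2, 3}. Their X_4 values: 0, -40. Mean = -20.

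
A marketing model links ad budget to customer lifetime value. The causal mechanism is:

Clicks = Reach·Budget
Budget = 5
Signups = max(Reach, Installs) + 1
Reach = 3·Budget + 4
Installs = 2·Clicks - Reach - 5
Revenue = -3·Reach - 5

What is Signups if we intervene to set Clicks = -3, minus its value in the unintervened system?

-147

do(Clicks=-3) replaces the equation Clicks = Reach·Budget with the constant Clicks = -3.
Reach = 3·Budget + 4  [with Budget=5]  = 19
Installs = 2·Clicks - Reach - 5  [with Clicks=-3, Reach=19]  = -30
Signups = max(Reach, Installs) + 1  [with Reach=19, Installs=-30]  = 20
Without intervention: Reach = 3·Budget + 4  [with Budget=5]  = 19; Clicks = Reach·Budget  [with Reach=19, Budget=5]  = 95; Installs = 2·Clicks - Reach - 5  [with Clicks=95, Reach=19]  = 166; Signups = max(Reach, Installs) + 1  [with Reach=19, Installs=166]  = 167.
Change = 20 − 167 = -147.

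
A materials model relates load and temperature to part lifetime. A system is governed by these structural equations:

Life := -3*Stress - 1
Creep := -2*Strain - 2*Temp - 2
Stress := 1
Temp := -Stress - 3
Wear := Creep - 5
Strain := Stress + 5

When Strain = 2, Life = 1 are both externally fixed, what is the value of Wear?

-3

Setting Strain = 2, Life = 1 by intervention discards those variables' equations.
Temp = -Stress - 3  [with Stress=1]  = -4
Creep = -2*Strain - 2*Temp - 2  [with Strain=2, Temp=-4]  = 2
Wear = Creep - 5  [with Creep=2]  = -3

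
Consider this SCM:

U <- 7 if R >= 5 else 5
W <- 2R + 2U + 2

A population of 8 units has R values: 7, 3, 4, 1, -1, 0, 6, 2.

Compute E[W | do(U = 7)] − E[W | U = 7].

-7.5

Every unit gets U=7 under the intervention. W values become 30, 22, 24, 18, 14, 16, 28, 20; E[W|do(U=7)] = 21.5.
Conditioning on U=7 selects the 2 unit(s) with R ∈ {7, 6}. Their W values: 30, 28. Mean = 29.
Difference = 21.5 − 29 = -7.5.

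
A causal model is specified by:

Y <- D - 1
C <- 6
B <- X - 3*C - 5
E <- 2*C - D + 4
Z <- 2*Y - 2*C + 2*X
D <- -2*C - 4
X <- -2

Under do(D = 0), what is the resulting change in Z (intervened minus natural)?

32

The intervention breaks the incoming arrows to D: D <- -2*C - 4 no longer applies, and D = 0.
Y = D - 1  [with D=0]  = -1
Z = 2*Y - 2*C + 2*X  [with Y=-1, C=6, X=-2]  = -18
Without intervention: D = -2*C - 4  [with C=6]  = -16; Y = D - 1  [with D=-16]  = -17; Z = 2*Y - 2*C + 2*X  [with Y=-17, C=6, X=-2]  = -50.
Change = -18 − (-50) = 32.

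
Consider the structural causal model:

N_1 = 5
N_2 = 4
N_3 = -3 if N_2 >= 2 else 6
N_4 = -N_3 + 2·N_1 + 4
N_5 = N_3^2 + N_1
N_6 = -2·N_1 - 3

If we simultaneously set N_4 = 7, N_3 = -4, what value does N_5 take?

21

The joint intervention fixes N_4 = 7, N_3 = -4, removing each variable's own equation.
N_5 = N_3^2 + N_1  [with N_3=-4, N_1=5]  = 21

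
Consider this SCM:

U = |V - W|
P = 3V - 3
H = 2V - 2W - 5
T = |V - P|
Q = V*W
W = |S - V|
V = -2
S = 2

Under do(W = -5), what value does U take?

3

The intervention breaks the incoming arrows to W: W = |S - V| no longer applies, and W = -5.
U = |V - W|  [with V=-2, W=-5]  = 3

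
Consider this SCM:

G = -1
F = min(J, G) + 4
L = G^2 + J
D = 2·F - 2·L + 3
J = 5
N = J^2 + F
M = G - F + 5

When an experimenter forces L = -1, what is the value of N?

Under do(L=-1), the mechanism L = G^2 + J is discarded; L is fixed at -1.
Since N is not a descendant of the intervened variable, it is unaffected.
F = min(J, G) + 4  [with J=5, G=-1]  = 3
N = J^2 + F  [with J=5, F=3]  = 28

28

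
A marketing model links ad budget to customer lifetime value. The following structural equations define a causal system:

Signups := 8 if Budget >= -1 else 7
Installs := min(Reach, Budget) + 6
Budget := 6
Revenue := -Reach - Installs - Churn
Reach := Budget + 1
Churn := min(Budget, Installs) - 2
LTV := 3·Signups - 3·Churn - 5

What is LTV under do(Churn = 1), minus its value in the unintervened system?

9

Under do(Churn=1), the mechanism Churn := min(Budget, Installs) - 2 is discarded; Churn is fixed at 1.
Signups = 8 if Budget >= -1 else 7  [with Budget=6]  = 8
LTV = 3·Signups - 3·Churn - 5  [with Signups=8, Churn=1]  = 16
Without intervention: Reach = Budget + 1  [with Budget=6]  = 7; Installs = min(Reach, Budget) + 6  [with Reach=7, Budget=6]  = 12; Signups = 8 if Budget >= -1 else 7  [with Budget=6]  = 8; Churn = min(Budget, Installs) - 2  [with Budget=6, Installs=12]  = 4; LTV = 3·Signups - 3·Churn - 5  [with Signups=8, Churn=4]  = 7.
Change = 16 − 7 = 9.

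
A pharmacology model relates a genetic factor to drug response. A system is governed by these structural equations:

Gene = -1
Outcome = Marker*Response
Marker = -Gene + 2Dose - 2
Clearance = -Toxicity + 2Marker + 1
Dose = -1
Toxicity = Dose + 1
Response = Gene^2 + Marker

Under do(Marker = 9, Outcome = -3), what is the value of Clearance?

19

Under do(Marker = 9, Outcome = -3), each intervened variable's structural equation is replaced by its fixed value.
Toxicity = Dose + 1  [with Dose=-1]  = 0
Clearance = -Toxicity + 2Marker + 1  [with Toxicity=0, Marker=9]  = 19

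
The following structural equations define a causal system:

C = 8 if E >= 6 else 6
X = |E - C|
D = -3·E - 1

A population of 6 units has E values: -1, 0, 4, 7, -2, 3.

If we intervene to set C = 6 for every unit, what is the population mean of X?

Under do(C=6), C's equation is replaced by C=6 for every unit. Per-unit X: 7, 6, 2, 1, 8, 3. Mean = 4.5.

4.5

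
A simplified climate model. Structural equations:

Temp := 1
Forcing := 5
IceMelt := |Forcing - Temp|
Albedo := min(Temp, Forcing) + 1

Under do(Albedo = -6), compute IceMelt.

4

Under do(Albedo=-6), the mechanism Albedo := min(Temp, Forcing) + 1 is discarded; Albedo is fixed at -6.
Since IceMelt is not a descendant of the intervened variable, it is unaffected.
IceMelt = |Forcing - Temp|  [with Forcing=5, Temp=1]  = 4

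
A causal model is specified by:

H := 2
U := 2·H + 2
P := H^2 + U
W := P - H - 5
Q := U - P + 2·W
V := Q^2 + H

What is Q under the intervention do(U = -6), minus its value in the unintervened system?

-24

do(U=-6) replaces the equation U := 2·H + 2 with the constant U = -6.
P = H^2 + U  [with H=2, U=-6]  = -2
W = P - H - 5  [with P=-2, H=2]  = -9
Q = U - P + 2·W  [with U=-6, P=-2, W=-9]  = -22
Without intervention: U = 2·H + 2  [with H=2]  = 6; P = H^2 + U  [with H=2, U=6]  = 10; W = P - H - 5  [with P=10, H=2]  = 3; Q = U - P + 2·W  [with U=6, P=10, W=3]  = 2.
Change = -22 − 2 = -24.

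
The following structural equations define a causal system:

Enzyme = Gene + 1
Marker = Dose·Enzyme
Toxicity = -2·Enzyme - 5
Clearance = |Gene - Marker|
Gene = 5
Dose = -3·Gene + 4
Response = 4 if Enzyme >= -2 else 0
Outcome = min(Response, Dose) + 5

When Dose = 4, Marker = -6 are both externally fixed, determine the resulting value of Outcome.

Setting Dose = 4, Marker = -6 by intervention discards those variables' equations.
Enzyme = Gene + 1  [with Gene=5]  = 6
Response = 4 if Enzyme >= -2 else 0  [with Enzyme=6]  = 4
Outcome = min(Response, Dose) + 5  [with Response=4, Dose=4]  = 9

9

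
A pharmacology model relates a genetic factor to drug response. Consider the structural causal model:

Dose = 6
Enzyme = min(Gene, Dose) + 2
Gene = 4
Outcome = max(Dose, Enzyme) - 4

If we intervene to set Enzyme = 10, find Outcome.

The intervention breaks the incoming arrows to Enzyme: Enzyme = min(Gene, Dose) + 2 no longer applies, and Enzyme = 10.
Outcome = max(Dose, Enzyme) - 4  [with Dose=6, Enzyme=10]  = 6

6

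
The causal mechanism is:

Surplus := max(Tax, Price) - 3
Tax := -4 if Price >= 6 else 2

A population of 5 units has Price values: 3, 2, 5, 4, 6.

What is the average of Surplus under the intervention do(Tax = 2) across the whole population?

1

Every unit gets Tax=2 under the intervention. Surplus values become 0, -1, 2, 1, 3; E[Surplus|do(Tax=2)] = 1.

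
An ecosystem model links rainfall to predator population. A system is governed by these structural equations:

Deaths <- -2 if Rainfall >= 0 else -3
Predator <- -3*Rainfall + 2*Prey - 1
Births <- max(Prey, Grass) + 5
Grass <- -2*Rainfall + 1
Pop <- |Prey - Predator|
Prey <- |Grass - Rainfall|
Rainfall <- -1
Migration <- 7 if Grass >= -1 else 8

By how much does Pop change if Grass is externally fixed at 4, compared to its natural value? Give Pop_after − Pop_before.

1

do(Grass=4) replaces the equation Grass <- -2*Rainfall + 1 with the constant Grass = 4.
Prey = |Grass - Rainfall|  [with Grass=4, Rainfall=-1]  = 5
Predator = -3*Rainfall + 2*Prey - 1  [with Rainfall=-1, Prey=5]  = 12
Pop = |Prey - Predator|  [with Prey=5, Predator=12]  = 7
Without intervention: Grass = -2*Rainfall + 1  [with Rainfall=-1]  = 3; Prey = |Grass - Rainfall|  [with Grass=3, Rainfall=-1]  = 4; Predator = -3*Rainfall + 2*Prey - 1  [with Rainfall=-1, Prey=4]  = 10; Pop = |Prey - Predator|  [with Prey=4, Predator=10]  = 6.
Change = 7 − 6 = 1.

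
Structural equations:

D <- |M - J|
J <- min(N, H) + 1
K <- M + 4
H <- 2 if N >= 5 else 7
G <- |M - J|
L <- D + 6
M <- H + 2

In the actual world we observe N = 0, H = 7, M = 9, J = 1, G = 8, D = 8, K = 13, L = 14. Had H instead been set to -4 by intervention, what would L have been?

7

do(H=-4) replaces the equation H <- 2 if N >= 5 else 7 with the constant H = -4.
M = H + 2  [with H=-4]  = -2
J = min(N, H) + 1  [with N=0, H=-4]  = -3
D = |M - J|  [with M=-2, J=-3]  = 1
L = D + 6  [with D=1]  = 7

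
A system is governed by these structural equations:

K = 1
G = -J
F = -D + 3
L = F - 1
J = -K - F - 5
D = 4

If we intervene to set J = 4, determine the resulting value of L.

-2

The intervention breaks the incoming arrows to J: J = -K - F - 5 no longer applies, and J = 4.
Since L is not a descendant of the intervened variable, it is unaffected.
F = -D + 3  [with D=4]  = -1
L = F - 1  [with F=-1]  = -2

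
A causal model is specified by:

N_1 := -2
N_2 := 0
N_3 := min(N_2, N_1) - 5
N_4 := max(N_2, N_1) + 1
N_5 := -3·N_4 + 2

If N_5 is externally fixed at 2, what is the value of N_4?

1

The intervention breaks the incoming arrows to N_5: N_5 := -3·N_4 + 2 no longer applies, and N_5 = 2.
Since N_4 is not a descendant of the intervened variable, it is unaffected.
N_4 = max(N_2, N_1) + 1  [with N_2=0, N_1=-2]  = 1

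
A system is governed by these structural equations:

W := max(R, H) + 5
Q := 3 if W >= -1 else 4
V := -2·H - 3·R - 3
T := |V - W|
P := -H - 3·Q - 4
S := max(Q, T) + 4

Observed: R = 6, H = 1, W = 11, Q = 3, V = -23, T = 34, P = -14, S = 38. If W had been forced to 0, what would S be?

The intervention breaks the incoming arrows to W: W := max(R, H) + 5 no longer applies, and W = 0.
Q = 3 if W >= -1 else 4  [with W=0]  = 3
V = -2·H - 3·R - 3  [with H=1, R=6]  = -23
T = |V - W|  [with V=-23, W=0]  = 23
S = max(Q, T) + 4  [with Q=3, T=23]  = 27

27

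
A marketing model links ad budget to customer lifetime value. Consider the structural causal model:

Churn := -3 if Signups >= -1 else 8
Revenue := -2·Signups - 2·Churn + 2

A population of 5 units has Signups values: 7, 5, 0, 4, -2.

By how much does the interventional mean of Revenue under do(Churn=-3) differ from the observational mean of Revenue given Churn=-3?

2.4

do(Churn=-3) breaks Churn's dependence on Signups. With Churn=-3 fixed, Revenue across the units is -6, -2, 8, 0, 12, mean 2.4.
E[Revenue|Churn=-3] averages over only the 4 units with Churn=-3 (Signups = 7, 5, 0, 4): Revenue = -6, -2, 8, 0, mean 0.
Difference = 2.4 − 0 = 2.4.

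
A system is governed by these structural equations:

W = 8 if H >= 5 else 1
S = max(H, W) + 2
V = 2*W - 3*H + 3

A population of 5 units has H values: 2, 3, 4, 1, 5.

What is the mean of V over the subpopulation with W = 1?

-2.5

Observing W=1 restricts to units where W's equation naturally yields 1: H ∈ {2, 3, 4, 1}. In that subpopulation V = -1, -4, -7, 2, mean -2.5.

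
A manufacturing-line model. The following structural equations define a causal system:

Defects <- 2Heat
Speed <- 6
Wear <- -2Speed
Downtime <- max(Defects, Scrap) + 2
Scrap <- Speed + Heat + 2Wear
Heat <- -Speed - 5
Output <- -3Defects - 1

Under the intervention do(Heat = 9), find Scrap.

-9

do(Heat=9) replaces the equation Heat <- -Speed - 5 with the constant Heat = 9.
Wear = -2Speed  [with Speed=6]  = -12
Scrap = Speed + Heat + 2Wear  [with Speed=6, Heat=9, Wear=-12]  = -9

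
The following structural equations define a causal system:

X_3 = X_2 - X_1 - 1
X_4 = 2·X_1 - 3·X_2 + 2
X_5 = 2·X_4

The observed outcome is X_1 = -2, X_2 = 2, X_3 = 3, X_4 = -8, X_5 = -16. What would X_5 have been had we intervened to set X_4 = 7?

14

Intervening sets X_4 = 7 and removes its equation (X_4 = 2·X_1 - 3·X_2 + 2).
X_5 = 2·X_4  [with X_4=7]  = 14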